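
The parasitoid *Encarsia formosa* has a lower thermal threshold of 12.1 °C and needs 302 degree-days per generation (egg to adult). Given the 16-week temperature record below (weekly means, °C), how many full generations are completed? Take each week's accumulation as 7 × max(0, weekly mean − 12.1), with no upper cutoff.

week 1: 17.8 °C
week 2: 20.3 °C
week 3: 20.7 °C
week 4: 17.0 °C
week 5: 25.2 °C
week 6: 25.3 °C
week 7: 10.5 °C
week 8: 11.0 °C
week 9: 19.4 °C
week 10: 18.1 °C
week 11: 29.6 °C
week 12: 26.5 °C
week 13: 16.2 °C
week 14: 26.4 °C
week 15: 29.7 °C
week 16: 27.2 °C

Weekly DD (7 × max(0, T̄ − 12.1)): 39.9, 57.4, 60.2, 34.3, 91.7, 92.4, 0.0, 0.0, 51.1, 42.0, 122.5, 100.8, 28.7, 100.1, 123.2, 105.7.
Season total = 1050.0 DD.
Complete generations = ⌊1050.0 / 302⌋ = 3.

3 generations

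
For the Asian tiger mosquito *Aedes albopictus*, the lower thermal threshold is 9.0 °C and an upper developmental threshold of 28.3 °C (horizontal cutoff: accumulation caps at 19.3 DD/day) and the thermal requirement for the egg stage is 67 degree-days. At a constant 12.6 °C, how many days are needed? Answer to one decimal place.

Daily accumulation = 12.6 − 9.0 = 3.6 DD/day.
Duration = 67 / 3.6 = 18.611 ≈ 18.6 days.

18.6 days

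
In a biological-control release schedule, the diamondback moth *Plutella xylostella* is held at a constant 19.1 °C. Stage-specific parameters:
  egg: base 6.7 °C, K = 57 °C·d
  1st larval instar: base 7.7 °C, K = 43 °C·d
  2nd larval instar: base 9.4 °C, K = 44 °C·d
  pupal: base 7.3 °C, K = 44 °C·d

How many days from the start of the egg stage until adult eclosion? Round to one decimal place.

16.6 days

egg: 57 / (19.1 − 6.7) = 57 / 12.4 = 4.597 d.
1st larval instar: 43 / (19.1 − 7.7) = 43 / 11.4 = 3.772 d.
2nd larval instar: 44 / (19.1 − 9.4) = 44 / 9.7 = 4.536 d.
pupal: 44 / (19.1 − 7.3) = 44 / 11.8 = 3.729 d.
Sum = 16.634 ≈ 16.6 days.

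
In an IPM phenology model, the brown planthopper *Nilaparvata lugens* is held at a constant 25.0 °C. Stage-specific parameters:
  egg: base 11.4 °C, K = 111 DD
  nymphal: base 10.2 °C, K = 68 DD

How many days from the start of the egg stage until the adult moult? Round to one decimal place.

12.8 days

egg: 111 / (25.0 − 11.4) = 111 / 13.6 = 8.162 d.
nymphal: 68 / (25.0 − 10.2) = 68 / 14.8 = 4.595 d.
Sum = 12.756 ≈ 12.8 days.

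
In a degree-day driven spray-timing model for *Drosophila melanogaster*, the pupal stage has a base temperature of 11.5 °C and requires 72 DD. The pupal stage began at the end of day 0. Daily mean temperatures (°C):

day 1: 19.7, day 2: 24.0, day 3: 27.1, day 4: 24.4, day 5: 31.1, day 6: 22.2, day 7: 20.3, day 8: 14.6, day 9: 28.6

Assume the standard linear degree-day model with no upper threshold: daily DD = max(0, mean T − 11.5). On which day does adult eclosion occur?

Daily DD above 11.5 °C: 8.2, 12.5, 15.6, 12.9, 19.6, 10.7, 8.8, 3.1, 17.1.
Cumulative: 8.2, 20.7, 36.3, 49.2, 68.8, 79.5, 88.3, 91.4, 108.5.
The total first reaches 72 DD on day 6.

day 6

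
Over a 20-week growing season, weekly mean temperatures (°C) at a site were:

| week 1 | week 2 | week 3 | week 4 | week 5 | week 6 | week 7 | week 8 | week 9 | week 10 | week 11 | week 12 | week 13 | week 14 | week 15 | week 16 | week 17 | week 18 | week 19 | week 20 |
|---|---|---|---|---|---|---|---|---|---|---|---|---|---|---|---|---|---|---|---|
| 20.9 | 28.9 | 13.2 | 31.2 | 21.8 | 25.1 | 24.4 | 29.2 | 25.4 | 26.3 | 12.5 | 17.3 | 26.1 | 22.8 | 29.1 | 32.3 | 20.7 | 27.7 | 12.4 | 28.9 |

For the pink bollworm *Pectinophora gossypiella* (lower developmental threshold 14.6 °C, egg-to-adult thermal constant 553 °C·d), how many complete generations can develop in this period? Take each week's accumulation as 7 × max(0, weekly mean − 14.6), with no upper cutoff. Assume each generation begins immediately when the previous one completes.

2 generations

Weekly DD (7 × max(0, T̄ − 14.6)): 44.1, 100.1, 0.0, 116.2, 50.4, 73.5, 68.6, 102.2, 75.6, 81.9, 0.0, 18.9, 80.5, 57.4, 101.5, 123.9, 42.7, 91.7, 0.0, 100.1.
Season total = 1329.3 DD.
Complete generations = ⌊1329.3 / 553⌋ = 2.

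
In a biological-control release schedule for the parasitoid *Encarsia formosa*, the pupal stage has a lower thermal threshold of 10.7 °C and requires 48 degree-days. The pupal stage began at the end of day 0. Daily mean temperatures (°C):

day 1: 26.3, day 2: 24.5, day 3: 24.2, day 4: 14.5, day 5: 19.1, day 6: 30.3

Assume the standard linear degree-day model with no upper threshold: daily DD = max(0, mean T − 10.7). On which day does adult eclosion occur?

day 5

Daily DD above 10.7 °C: 15.6, 13.8, 13.5, 3.8, 8.4, 19.6.
Cumulative: 15.6, 29.4, 42.9, 46.7, 55.1, 74.7.
The total first reaches 48 DD on day 5.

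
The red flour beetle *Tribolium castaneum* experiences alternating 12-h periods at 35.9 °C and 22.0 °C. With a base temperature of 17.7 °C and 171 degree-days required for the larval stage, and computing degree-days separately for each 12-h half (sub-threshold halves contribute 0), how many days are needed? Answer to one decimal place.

Day half: max(0, 35.9 − 17.7) × 0.5 = 18.2 × 0.5 = 9.10 DD.
Night half: max(0, 22.0 − 17.7) × 0.5 = 4.3 × 0.5 = 2.15 DD.
Per 24 h: 11.25 DD/day.
Duration = 171 / 11.25 = 15.200 ≈ 15.2 days.

15.2 days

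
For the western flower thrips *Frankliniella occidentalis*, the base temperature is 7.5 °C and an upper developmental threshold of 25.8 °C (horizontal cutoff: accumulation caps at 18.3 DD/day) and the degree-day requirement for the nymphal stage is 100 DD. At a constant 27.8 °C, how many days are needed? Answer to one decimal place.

5.5 days

Temperature 27.8 °C exceeds the upper threshold, so daily accumulation caps at 25.8 − 7.5 = 18.3 DD/day.
Duration = 100 / 18.3 = 5.464 ≈ 5.5 days.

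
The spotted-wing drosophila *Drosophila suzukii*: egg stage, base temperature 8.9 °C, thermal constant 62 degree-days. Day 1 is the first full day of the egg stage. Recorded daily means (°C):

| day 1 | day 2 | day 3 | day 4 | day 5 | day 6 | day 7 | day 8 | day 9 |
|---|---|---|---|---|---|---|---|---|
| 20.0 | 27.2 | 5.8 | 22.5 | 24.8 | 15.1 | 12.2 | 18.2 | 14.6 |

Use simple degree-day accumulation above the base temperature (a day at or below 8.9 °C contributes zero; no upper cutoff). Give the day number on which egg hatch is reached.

day 6

Daily DD above 8.9 °C: 11.1, 18.3, 0.0, 13.6, 15.9, 6.2, 3.3, 9.3, 5.7.
Cumulative: 11.1, 29.4, 29.4, 43.0, 58.9, 65.1, 68.4, 77.7, 83.4.
The total first reaches 62 DD on day 6.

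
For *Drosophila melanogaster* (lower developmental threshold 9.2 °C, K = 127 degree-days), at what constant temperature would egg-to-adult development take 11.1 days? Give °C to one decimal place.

Required daily accumulation = 127 / 11.1 = 11.441 DD/day.
T = T_base + 11.441 = 9.2 + 11.441 = 20.641 ≈ 20.6 °C.

20.6 °C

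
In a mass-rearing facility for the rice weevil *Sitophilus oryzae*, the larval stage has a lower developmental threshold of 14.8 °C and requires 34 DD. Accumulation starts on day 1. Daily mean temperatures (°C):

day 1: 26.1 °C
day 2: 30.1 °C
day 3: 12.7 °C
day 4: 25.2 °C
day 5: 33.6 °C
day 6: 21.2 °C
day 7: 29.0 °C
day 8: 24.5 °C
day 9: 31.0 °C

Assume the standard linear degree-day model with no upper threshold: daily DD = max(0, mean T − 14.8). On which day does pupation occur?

Daily DD above 14.8 °C: 11.3, 15.3, 0.0, 10.4, 18.8, 6.4, 14.2, 9.7, 16.2.
Cumulative: 11.3, 26.6, 26.6, 37.0, 55.8, 62.2, 76.4, 86.1, 102.3.
The total first reaches 34 DD on day 4.

day 4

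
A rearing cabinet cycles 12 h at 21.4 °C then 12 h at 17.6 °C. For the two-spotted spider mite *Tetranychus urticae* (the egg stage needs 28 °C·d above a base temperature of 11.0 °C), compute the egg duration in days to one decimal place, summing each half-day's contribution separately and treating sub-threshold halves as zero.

3.3 days

Day half: max(0, 21.4 − 11.0) × 0.5 = 10.4 × 0.5 = 5.20 DD.
Night half: max(0, 17.6 − 11.0) × 0.5 = 6.6 × 0.5 = 3.30 DD.
Per 24 h: 8.50 DD/day.
Duration = 28 / 8.50 = 3.294 ≈ 3.3 days.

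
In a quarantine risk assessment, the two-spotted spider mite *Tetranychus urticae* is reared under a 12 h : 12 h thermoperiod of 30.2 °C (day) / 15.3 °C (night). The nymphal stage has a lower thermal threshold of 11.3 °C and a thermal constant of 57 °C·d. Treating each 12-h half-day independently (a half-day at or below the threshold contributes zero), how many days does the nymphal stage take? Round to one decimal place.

Day half: max(0, 30.2 − 11.3) × 0.5 = 18.9 × 0.5 = 9.45 DD.
Night half: max(0, 15.3 − 11.3) × 0.5 = 4.0 × 0.5 = 2.00 DD.
Per 24 h: 11.45 DD/day.
Duration = 57 / 11.45 = 4.978 ≈ 5.0 days.

5.0 days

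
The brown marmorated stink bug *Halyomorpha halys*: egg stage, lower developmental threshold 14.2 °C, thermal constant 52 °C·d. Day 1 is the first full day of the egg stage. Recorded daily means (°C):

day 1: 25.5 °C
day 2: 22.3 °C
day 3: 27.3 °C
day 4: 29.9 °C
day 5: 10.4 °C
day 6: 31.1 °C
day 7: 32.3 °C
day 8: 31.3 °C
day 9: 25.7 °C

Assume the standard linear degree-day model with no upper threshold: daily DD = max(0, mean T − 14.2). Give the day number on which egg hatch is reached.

Daily DD above 14.2 °C: 11.3, 8.1, 13.1, 15.7, 0.0, 16.9, 18.1, 17.1, 11.5.
Cumulative: 11.3, 19.4, 32.5, 48.2, 48.2, 65.1, 83.2, 100.3, 111.8.
The total first reaches 52 DD on day 6.

day 6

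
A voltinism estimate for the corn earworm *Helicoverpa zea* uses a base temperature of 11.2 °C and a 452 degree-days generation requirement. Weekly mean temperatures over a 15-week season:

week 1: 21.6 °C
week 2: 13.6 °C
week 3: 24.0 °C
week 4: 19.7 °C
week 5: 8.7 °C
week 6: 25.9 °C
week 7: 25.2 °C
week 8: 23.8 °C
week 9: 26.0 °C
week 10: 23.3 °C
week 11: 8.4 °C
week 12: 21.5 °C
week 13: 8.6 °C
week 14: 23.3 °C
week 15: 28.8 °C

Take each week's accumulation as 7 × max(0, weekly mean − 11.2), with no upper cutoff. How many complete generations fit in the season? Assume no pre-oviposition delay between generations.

Weekly DD (7 × max(0, T̄ − 11.2)): 72.8, 16.8, 89.6, 59.5, 0.0, 102.9, 98.0, 88.2, 103.6, 84.7, 0.0, 72.1, 0.0, 84.7, 123.2.
Season total = 996.1 DD.
Complete generations = ⌊996.1 / 452⌋ = 2.

2 generations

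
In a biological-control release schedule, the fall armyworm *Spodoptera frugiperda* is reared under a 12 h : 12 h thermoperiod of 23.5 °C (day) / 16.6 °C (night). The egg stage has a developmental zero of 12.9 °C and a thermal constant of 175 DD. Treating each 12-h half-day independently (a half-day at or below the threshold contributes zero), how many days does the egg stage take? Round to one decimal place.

Day half: max(0, 23.5 − 12.9) × 0.5 = 10.6 × 0.5 = 5.30 DD.
Night half: max(0, 16.6 − 12.9) × 0.5 = 3.7 × 0.5 = 1.85 DD.
Per 24 h: 7.15 DD/day.
Duration = 175 / 7.15 = 24.476 ≈ 24.5 days.

24.5 days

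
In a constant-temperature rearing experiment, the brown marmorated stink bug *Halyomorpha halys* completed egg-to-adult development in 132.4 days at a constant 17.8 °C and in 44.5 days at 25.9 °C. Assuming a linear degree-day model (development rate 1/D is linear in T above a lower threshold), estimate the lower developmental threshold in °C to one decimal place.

Under the model K = D·(T − T_b), so D₁·(T₁ − T_b) = D₂·(T₂ − T_b).
132.4·(17.8 − T_b) = 44.5·(25.9 − T_b)
T_b = (132.4·17.8 − 44.5·25.9) / (132.4 − 44.5) = 1204.17 / 87.9 = 13.699 °C ≈ 13.7 °C.

13.7 °C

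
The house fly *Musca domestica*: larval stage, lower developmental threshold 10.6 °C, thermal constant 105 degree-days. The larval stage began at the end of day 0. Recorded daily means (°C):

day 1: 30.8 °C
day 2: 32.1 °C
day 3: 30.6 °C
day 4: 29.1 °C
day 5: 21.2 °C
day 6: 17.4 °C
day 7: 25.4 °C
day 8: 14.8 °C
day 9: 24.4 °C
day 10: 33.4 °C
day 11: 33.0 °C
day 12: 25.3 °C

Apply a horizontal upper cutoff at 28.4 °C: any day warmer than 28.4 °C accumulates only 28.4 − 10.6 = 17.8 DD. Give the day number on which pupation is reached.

Daily DD above 10.6 °C (capped at 17.8): 17.8, 17.8, 17.8, 17.8, 10.6, 6.8, 14.8, 4.2, 13.8, 17.8, 17.8, 14.7.
Cumulative: 17.8, 35.6, 53.4, 71.2, 81.8, 88.6, 103.4, 107.6, 121.4, 139.2, 157.0, 171.7.
The total first reaches 105 DD on day 8.

day 8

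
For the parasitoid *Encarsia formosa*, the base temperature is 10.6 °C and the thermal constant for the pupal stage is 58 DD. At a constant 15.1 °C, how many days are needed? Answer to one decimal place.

12.9 days

Daily accumulation = 15.1 − 10.6 = 4.5 DD/day.
Duration = 58 / 4.5 = 12.889 ≈ 12.9 days.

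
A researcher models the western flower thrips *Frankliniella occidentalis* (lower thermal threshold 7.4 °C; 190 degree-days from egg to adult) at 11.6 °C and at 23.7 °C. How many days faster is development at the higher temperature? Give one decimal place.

33.6 days

At 11.6 °C: 190 / (11.6 − 7.4) = 190 / 4.2 = 45.238 d.
At 23.7 °C: 190 / (23.7 − 7.4) = 190 / 16.3 = 11.656 d.
Difference = |45.238 − 11.656| = 33.582 ≈ 33.6 days.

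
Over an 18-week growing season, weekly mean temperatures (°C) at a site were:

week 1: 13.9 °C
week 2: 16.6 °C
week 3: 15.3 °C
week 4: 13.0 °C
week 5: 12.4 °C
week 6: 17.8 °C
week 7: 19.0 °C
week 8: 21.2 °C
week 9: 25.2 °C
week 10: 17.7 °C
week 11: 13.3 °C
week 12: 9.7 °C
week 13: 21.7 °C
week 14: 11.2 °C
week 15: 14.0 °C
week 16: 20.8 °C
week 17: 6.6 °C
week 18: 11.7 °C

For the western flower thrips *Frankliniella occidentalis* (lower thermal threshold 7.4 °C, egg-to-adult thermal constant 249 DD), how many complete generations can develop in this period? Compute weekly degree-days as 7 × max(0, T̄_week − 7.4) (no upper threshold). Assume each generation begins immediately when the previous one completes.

Weekly DD (7 × max(0, T̄ − 7.4)): 45.5, 64.4, 55.3, 39.2, 35.0, 72.8, 81.2, 96.6, 124.6, 72.1, 41.3, 16.1, 100.1, 26.6, 46.2, 93.8, 0.0, 30.1.
Season total = 1040.9 DD.
Complete generations = ⌊1040.9 / 249⌋ = 4.

4 generations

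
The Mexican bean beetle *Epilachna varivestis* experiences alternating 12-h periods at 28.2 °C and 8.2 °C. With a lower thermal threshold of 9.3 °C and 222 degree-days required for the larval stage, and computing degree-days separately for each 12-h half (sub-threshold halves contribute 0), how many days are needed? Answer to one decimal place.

23.5 days

Day half: max(0, 28.2 − 9.3) × 0.5 = 18.9 × 0.5 = 9.45 DD.
Night half: max(0, 8.2 − 9.3) × 0.5 = 0.0 × 0.5 = 0.00 DD.
Per 24 h: 9.45 DD/day.
Duration = 222 / 9.45 = 23.492 ≈ 23.5 days.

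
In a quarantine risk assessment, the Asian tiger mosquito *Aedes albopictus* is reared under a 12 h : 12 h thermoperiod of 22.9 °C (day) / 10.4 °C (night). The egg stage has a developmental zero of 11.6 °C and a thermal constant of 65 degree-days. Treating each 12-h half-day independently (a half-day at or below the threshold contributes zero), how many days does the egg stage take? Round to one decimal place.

Day half: max(0, 22.9 − 11.6) × 0.5 = 11.3 × 0.5 = 5.65 DD.
Night half: max(0, 10.4 − 11.6) × 0.5 = 0.0 × 0.5 = 0.00 DD.
Per 24 h: 5.65 DD/day.
Duration = 65 / 5.65 = 11.504 ≈ 11.5 days.

11.5 days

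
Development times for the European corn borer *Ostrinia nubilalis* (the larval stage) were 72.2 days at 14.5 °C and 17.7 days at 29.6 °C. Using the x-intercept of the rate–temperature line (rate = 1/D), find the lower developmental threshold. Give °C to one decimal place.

9.6 °C

Under the model K = D·(T − T_b), so D₁·(T₁ − T_b) = D₂·(T₂ − T_b).
72.2·(14.5 − T_b) = 17.7·(29.6 − T_b)
T_b = (72.2·14.5 − 17.7·29.6) / (72.2 − 17.7) = 522.98 / 54.5 = 9.596 °C ≈ 9.6 °C.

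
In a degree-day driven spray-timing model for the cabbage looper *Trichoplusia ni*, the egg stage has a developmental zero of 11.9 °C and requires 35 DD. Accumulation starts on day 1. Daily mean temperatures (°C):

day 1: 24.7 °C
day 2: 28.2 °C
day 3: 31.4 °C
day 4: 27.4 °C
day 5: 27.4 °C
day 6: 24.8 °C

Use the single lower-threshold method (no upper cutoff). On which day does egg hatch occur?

day 3

Daily DD above 11.9 °C: 12.8, 16.3, 19.5, 15.5, 15.5, 12.9.
Cumulative: 12.8, 29.1, 48.6, 64.1, 79.6, 92.5.
The total first reaches 35 DD on day 3.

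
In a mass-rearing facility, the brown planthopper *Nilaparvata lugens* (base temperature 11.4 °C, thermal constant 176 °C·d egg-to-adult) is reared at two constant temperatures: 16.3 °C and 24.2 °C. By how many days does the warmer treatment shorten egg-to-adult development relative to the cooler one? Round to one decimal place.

At 16.3 °C: 176 / (16.3 − 11.4) = 176 / 4.9 = 35.918 d.
At 24.2 °C: 176 / (24.2 − 11.4) = 176 / 12.8 = 13.750 d.
Difference = |35.918 − 13.750| = 22.168 ≈ 22.2 days.

22.2 days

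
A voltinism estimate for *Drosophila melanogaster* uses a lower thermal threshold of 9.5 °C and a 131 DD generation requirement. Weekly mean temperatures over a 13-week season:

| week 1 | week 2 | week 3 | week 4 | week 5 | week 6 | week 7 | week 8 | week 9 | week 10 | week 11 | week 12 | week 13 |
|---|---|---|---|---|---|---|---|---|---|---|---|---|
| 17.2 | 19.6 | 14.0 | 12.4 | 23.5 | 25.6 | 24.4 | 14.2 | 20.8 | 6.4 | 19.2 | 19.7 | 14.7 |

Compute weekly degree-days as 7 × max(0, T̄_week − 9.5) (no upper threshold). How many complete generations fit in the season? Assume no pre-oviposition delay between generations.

5 generations

Weekly DD (7 × max(0, T̄ − 9.5)): 53.9, 70.7, 31.5, 20.3, 98.0, 112.7, 104.3, 32.9, 79.1, 0.0, 67.9, 71.4, 36.4.
Season total = 779.1 DD.
Complete generations = ⌊779.1 / 131⌋ = 5.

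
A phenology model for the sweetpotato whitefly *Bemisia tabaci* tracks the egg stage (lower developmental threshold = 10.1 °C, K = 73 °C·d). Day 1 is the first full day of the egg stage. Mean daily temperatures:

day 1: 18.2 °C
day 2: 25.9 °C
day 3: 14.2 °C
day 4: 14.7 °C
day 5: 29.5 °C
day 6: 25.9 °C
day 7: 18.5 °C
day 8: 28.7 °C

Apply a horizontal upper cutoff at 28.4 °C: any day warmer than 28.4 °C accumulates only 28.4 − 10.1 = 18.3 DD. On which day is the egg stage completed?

Daily DD above 10.1 °C (capped at 18.3): 8.1, 15.8, 4.1, 4.6, 18.3, 15.8, 8.4, 18.3.
Cumulative: 8.1, 23.9, 28.0, 32.6, 50.9, 66.7, 75.1, 93.4.
The total first reaches 73 DD on day 7.

day 7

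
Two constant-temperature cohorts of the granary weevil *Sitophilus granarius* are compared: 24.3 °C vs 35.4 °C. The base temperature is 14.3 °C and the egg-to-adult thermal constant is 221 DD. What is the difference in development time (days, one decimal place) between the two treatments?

11.6 days

At 24.3 °C: 221 / (24.3 − 14.3) = 221 / 10.0 = 22.100 d.
At 35.4 °C: 221 / (35.4 − 14.3) = 221 / 21.1 = 10.474 d.
Difference = |22.100 − 10.474| = 11.626 ≈ 11.6 days.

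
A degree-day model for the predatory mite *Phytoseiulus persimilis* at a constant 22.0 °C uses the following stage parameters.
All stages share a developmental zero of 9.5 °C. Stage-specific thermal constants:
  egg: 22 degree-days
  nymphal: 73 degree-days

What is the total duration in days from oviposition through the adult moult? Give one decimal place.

Daily accumulation at 22.0 °C = 22.0 − 9.5 = 12.5 DD/day.
Total K = 22 + 73 = 95 DD.
Total duration = 95 / 12.5 = 7.600 ≈ 7.6 days.

7.6 days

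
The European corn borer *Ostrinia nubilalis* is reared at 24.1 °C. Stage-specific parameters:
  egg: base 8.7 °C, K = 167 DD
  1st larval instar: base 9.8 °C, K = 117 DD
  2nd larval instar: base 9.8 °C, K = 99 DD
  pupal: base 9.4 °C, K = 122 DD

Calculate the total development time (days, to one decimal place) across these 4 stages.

34.2 days

egg: 167 / (24.1 − 8.7) = 167 / 15.4 = 10.844 d.
1st larval instar: 117 / (24.1 − 9.8) = 117 / 14.3 = 8.182 d.
2nd larval instar: 99 / (24.1 − 9.8) = 99 / 14.3 = 6.923 d.
pupal: 122 / (24.1 − 9.4) = 122 / 14.7 = 8.299 d.
Sum = 34.248 ≈ 34.2 days.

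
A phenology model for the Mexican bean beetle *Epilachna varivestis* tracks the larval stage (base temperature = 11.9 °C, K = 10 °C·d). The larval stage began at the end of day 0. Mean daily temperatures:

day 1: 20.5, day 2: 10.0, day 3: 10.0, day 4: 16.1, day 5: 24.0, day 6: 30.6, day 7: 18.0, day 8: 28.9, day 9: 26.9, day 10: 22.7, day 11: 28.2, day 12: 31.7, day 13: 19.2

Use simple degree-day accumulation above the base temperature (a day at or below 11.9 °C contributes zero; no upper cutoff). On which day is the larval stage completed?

Daily DD above 11.9 °C: 8.6, 0.0, 0.0, 4.2, 12.1, 18.7, 6.1, 17.0, 15.0, 10.8, 16.3, 19.8, 7.3.
Cumulative: 8.6, 8.6, 8.6, 12.8, 24.9, 43.6, 49.7, 66.7, 81.7, 92.5, 108.8, 128.6, 135.9.
The total first reaches 10 DD on day 4.

day 4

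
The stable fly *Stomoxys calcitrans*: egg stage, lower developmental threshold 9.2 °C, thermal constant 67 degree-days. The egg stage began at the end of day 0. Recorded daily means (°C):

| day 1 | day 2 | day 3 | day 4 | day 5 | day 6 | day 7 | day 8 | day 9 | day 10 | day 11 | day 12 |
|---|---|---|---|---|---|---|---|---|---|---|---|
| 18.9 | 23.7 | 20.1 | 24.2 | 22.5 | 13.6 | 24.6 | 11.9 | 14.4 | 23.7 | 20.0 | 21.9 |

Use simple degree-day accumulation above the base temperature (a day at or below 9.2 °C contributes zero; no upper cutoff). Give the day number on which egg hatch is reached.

Daily DD above 9.2 °C: 9.7, 14.5, 10.9, 15.0, 13.3, 4.4, 15.4, 2.7, 5.2, 14.5, 10.8, 12.7.
Cumulative: 9.7, 24.2, 35.1, 50.1, 63.4, 67.8, 83.2, 85.9, 91.1, 105.6, 116.4, 129.1.
The total first reaches 67 DD on day 6.

day 6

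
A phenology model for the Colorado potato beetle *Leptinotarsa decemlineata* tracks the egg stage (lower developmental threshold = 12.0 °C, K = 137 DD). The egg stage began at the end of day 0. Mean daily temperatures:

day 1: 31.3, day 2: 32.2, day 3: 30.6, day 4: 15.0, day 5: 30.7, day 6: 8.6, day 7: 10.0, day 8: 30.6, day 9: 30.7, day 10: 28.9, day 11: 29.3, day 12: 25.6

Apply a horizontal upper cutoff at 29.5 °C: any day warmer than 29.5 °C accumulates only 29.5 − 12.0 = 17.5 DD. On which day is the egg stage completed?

Daily DD above 12.0 °C (capped at 17.5): 17.5, 17.5, 17.5, 3.0, 17.5, 0.0, 0.0, 17.5, 17.5, 16.9, 17.3, 13.6.
Cumulative: 17.5, 35.0, 52.5, 55.5, 73.0, 73.0, 73.0, 90.5, 108.0, 124.9, 142.2, 155.8.
The total first reaches 137 DD on day 11.

day 11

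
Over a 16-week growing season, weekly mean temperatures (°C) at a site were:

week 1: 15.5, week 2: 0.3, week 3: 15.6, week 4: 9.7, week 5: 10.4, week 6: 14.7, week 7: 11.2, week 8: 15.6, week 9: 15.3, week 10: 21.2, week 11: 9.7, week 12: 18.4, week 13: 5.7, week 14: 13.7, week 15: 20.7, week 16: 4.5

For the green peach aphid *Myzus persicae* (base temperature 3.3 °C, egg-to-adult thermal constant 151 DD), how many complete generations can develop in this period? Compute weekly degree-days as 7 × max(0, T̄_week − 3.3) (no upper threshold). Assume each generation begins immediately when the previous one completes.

Weekly DD (7 × max(0, T̄ − 3.3)): 85.4, 0.0, 86.1, 44.8, 49.7, 79.8, 55.3, 86.1, 84.0, 125.3, 44.8, 105.7, 16.8, 72.8, 121.8, 8.4.
Season total = 1066.8 DD.
Complete generations = ⌊1066.8 / 151⌋ = 7.

7 generations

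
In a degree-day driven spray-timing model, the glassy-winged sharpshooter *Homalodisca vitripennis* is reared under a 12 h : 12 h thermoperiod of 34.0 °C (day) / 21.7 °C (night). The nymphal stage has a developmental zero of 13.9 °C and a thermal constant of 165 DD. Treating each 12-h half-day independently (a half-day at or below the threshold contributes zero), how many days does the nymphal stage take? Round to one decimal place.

Day half: max(0, 34.0 − 13.9) × 0.5 = 20.1 × 0.5 = 10.05 DD.
Night half: max(0, 21.7 − 13.9) × 0.5 = 7.8 × 0.5 = 3.90 DD.
Per 24 h: 13.95 DD/day.
Duration = 165 / 13.95 = 11.828 ≈ 11.8 days.

11.8 days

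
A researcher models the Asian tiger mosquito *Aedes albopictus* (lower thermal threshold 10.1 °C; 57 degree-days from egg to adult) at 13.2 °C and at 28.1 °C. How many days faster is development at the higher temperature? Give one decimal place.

15.2 days

At 13.2 °C: 57 / (13.2 − 10.1) = 57 / 3.1 = 18.387 d.
At 28.1 °C: 57 / (28.1 − 10.1) = 57 / 18.0 = 3.167 d.
Difference = |18.387 − 3.167| = 15.220 ≈ 15.2 days.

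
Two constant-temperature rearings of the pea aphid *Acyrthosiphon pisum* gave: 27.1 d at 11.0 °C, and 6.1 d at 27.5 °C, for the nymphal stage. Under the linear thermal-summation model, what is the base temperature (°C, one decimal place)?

Under the model K = D·(T − T_b), so D₁·(T₁ − T_b) = D₂·(T₂ − T_b).
27.1·(11.0 − T_b) = 6.1·(27.5 − T_b)
T_b = (27.1·11.0 − 6.1·27.5) / (27.1 − 6.1) = 130.35 / 21.0 = 6.207 °C ≈ 6.2 °C.

6.2 °C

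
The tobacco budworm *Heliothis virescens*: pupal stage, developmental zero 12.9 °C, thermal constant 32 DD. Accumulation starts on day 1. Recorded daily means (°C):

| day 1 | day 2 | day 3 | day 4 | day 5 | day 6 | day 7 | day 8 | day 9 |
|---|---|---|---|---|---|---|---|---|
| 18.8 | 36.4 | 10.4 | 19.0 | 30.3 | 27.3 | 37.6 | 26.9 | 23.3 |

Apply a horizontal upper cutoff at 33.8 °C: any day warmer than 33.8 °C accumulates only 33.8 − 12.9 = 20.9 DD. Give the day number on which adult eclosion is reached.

Daily DD above 12.9 °C (capped at 20.9): 5.9, 20.9, 0.0, 6.1, 17.4, 14.4, 20.9, 14.0, 10.4.
Cumulative: 5.9, 26.8, 26.8, 32.9, 50.3, 64.7, 85.6, 99.6, 110.0.
The total first reaches 32 DD on day 4.

day 4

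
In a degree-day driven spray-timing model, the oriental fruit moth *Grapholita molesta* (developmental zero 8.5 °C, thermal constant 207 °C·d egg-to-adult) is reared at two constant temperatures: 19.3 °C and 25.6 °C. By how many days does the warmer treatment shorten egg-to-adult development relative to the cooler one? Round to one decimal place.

7.1 days

At 19.3 °C: 207 / (19.3 − 8.5) = 207 / 10.8 = 19.167 d.
At 25.6 °C: 207 / (25.6 − 8.5) = 207 / 17.1 = 12.105 d.
Difference = |19.167 − 12.105| = 7.061 ≈ 7.1 days.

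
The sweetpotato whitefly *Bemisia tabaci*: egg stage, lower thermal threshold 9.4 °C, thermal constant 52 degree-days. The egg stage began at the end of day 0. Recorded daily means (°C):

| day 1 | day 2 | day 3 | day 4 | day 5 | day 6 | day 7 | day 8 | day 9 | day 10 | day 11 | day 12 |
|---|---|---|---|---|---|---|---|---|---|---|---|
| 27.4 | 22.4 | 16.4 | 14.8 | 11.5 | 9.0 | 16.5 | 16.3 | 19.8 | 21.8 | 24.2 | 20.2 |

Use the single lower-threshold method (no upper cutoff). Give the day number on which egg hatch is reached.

Daily DD above 9.4 °C: 18.0, 13.0, 7.0, 5.4, 2.1, 0.0, 7.1, 6.9, 10.4, 12.4, 14.8, 10.8.
Cumulative: 18.0, 31.0, 38.0, 43.4, 45.5, 45.5, 52.6, 59.5, 69.9, 82.3, 97.1, 107.9.
The total first reaches 52 DD on day 7.

day 7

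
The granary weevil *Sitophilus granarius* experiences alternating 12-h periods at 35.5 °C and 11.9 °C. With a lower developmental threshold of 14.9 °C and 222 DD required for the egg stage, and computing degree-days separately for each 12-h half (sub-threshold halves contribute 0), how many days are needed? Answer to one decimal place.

Day half: max(0, 35.5 − 14.9) × 0.5 = 20.6 × 0.5 = 10.30 DD.
Night half: max(0, 11.9 − 14.9) × 0.5 = 0.0 × 0.5 = 0.00 DD.
Per 24 h: 10.30 DD/day.
Duration = 222 / 10.30 = 21.553 ≈ 21.6 days.

21.6 days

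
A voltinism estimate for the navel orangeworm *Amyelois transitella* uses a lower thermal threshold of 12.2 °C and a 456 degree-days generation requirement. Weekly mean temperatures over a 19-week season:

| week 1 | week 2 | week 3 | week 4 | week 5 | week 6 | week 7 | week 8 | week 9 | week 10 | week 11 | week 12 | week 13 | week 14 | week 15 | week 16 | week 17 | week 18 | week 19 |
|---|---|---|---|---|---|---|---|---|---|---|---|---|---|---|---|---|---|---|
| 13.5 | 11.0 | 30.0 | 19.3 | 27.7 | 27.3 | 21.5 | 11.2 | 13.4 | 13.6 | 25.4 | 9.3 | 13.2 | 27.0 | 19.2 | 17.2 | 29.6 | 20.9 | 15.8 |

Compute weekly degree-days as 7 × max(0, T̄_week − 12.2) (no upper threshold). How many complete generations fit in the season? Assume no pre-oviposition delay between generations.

2 generations

Weekly DD (7 × max(0, T̄ − 12.2)): 9.1, 0.0, 124.6, 49.7, 108.5, 105.7, 65.1, 0.0, 8.4, 9.8, 92.4, 0.0, 7.0, 103.6, 49.0, 35.0, 121.8, 60.9, 25.2.
Season total = 975.8 DD.
Complete generations = ⌊975.8 / 456⌋ = 2.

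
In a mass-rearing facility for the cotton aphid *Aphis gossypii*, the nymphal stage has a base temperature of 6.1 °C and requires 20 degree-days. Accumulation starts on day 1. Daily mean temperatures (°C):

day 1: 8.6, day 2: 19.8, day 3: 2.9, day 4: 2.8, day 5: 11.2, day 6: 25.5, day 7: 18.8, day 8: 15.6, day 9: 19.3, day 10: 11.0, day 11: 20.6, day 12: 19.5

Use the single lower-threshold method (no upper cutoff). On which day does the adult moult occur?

day 5

Daily DD above 6.1 °C: 2.5, 13.7, 0.0, 0.0, 5.1, 19.4, 12.7, 9.5, 13.2, 4.9, 14.5, 13.4.
Cumulative: 2.5, 16.2, 16.2, 16.2, 21.3, 40.7, 53.4, 62.9, 76.1, 81.0, 95.5, 108.9.
The total first reaches 20 DD on day 5.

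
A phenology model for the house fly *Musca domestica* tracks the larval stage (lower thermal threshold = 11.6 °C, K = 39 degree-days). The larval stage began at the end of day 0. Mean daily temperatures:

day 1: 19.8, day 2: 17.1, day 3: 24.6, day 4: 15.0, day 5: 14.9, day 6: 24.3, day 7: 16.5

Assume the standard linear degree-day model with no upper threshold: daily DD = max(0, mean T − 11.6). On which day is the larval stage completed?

Daily DD above 11.6 °C: 8.2, 5.5, 13.0, 3.4, 3.3, 12.7, 4.9.
Cumulative: 8.2, 13.7, 26.7, 30.1, 33.4, 46.1, 51.0.
The total first reaches 39 DD on day 6.

day 6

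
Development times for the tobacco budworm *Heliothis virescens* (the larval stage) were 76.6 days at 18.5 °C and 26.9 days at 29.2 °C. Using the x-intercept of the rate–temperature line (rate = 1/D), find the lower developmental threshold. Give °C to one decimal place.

Linear rate model ⇒ the product D·(T − T_b) is constant across temperatures.
76.6·(18.5 − T_b) = 26.9·(29.2 − T_b)
T_b = (76.6·18.5 − 26.9·29.2) / (76.6 − 26.9) = 631.62 / 49.7 = 12.709 °C ≈ 12.7 °C.

12.7 °C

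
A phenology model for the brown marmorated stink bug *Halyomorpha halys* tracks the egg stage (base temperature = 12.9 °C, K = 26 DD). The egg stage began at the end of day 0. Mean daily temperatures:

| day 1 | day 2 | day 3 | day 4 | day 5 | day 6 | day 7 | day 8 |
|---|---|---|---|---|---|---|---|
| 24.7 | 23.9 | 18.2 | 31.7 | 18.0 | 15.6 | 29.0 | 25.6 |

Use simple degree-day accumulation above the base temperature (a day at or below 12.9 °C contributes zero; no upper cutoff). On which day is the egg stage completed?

Daily DD above 12.9 °C: 11.8, 11.0, 5.3, 18.8, 5.1, 2.7, 16.1, 12.7.
Cumulative: 11.8, 22.8, 28.1, 46.9, 52.0, 54.7, 70.8, 83.5.
The total first reaches 26 DD on day 3.

day 3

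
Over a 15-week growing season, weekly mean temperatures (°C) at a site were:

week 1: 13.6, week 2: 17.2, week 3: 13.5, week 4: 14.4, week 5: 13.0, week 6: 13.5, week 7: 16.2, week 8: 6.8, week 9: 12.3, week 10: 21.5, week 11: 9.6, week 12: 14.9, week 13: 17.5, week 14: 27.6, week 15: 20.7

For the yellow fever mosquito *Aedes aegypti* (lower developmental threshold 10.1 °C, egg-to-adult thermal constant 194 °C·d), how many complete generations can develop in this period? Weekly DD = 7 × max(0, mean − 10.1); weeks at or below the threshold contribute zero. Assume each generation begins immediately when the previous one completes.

Weekly DD (7 × max(0, T̄ − 10.1)): 24.5, 49.7, 23.8, 30.1, 20.3, 23.8, 42.7, 0.0, 15.4, 79.8, 0.0, 33.6, 51.8, 122.5, 74.2.
Season total = 592.2 DD.
Complete generations = ⌊592.2 / 194⌋ = 3.

3 generations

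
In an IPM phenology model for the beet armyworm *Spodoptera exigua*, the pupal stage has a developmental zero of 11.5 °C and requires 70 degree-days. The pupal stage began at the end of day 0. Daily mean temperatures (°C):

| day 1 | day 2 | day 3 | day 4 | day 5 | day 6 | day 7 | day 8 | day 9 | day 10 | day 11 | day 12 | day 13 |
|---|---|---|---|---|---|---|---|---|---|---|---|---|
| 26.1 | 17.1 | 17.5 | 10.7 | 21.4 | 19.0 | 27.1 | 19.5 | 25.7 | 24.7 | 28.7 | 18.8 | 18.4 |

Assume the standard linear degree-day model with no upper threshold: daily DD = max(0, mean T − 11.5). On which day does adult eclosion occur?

day 9

Daily DD above 11.5 °C: 14.6, 5.6, 6.0, 0.0, 9.9, 7.5, 15.6, 8.0, 14.2, 13.2, 17.2, 7.3, 6.9.
Cumulative: 14.6, 20.2, 26.2, 26.2, 36.1, 43.6, 59.2, 67.2, 81.4, 94.6, 111.8, 119.1, 126.0.
The total first reaches 70 DD on day 9.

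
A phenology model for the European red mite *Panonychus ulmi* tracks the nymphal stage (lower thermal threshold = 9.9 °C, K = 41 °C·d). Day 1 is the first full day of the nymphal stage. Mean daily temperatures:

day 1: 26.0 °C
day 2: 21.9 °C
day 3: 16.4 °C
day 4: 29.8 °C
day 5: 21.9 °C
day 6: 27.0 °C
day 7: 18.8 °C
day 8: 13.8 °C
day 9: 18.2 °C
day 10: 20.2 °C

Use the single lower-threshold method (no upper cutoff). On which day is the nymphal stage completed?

Daily DD above 9.9 °C: 16.1, 12.0, 6.5, 19.9, 12.0, 17.1, 8.9, 3.9, 8.3, 10.3.
Cumulative: 16.1, 28.1, 34.6, 54.5, 66.5, 83.6, 92.5, 96.4, 104.7, 115.0.
The total first reaches 41 DD on day 4.

day 4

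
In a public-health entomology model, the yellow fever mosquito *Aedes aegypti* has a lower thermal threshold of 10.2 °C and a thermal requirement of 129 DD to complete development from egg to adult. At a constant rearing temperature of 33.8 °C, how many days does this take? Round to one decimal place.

5.5 days

Daily accumulation = 33.8 − 10.2 = 23.6 DD/day.
Duration = 129 / 23.6 = 5.466 ≈ 5.5 days.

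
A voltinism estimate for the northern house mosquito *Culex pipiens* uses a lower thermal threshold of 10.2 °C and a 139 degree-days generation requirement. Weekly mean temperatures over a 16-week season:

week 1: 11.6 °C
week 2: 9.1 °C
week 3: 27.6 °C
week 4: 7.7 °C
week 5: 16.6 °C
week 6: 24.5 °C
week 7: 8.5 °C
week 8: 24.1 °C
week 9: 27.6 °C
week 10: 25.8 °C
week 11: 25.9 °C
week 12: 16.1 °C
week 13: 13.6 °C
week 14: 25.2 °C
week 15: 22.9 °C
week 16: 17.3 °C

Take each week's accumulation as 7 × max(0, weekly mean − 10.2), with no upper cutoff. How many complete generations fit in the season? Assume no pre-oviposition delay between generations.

7 generations

Weekly DD (7 × max(0, T̄ − 10.2)): 9.8, 0.0, 121.8, 0.0, 44.8, 100.1, 0.0, 97.3, 121.8, 109.2, 109.9, 41.3, 23.8, 105.0, 88.9, 49.7.
Season total = 1023.4 DD.
Complete generations = ⌊1023.4 / 139⌋ = 7.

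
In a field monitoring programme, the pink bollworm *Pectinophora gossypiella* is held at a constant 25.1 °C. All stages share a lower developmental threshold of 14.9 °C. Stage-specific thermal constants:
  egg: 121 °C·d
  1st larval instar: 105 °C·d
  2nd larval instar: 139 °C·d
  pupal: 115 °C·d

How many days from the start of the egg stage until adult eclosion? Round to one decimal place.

47.1 days

Daily accumulation at 25.1 °C = 25.1 − 14.9 = 10.2 DD/day.
Total K = 121 + 105 + 139 + 115 = 480 DD.
Total duration = 480 / 10.2 = 47.059 ≈ 47.1 days.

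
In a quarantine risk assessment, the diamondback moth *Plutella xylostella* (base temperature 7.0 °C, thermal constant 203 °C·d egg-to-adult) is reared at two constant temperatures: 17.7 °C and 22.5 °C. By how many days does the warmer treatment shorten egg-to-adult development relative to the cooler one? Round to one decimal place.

At 17.7 °C: 203 / (17.7 − 7.0) = 203 / 10.7 = 18.972 d.
At 22.5 °C: 203 / (22.5 − 7.0) = 203 / 15.5 = 13.097 d.
Difference = |18.972 − 13.097| = 5.875 ≈ 5.9 days.

5.9 days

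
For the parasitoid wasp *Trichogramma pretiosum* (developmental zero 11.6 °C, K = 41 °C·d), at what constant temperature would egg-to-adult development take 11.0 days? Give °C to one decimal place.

15.3 °C

Required daily accumulation = 41 / 11.0 = 3.727 DD/day.
T = T_base + 3.727 = 11.6 + 3.727 = 15.327 ≈ 15.3 °C.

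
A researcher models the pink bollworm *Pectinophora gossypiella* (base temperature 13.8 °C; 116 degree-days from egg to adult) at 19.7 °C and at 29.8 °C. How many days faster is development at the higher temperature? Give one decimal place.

At 19.7 °C: 116 / (19.7 − 13.8) = 116 / 5.9 = 19.661 d.
At 29.8 °C: 116 / (29.8 − 13.8) = 116 / 16.0 = 7.250 d.
Difference = |19.661 − 7.250| = 12.411 ≈ 12.4 days.

12.4 days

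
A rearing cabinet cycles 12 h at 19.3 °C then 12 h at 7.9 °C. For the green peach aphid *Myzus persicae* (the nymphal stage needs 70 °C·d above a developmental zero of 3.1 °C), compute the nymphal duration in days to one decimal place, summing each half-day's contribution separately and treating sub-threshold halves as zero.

6.7 days

Day half: max(0, 19.3 − 3.1) × 0.5 = 16.2 × 0.5 = 8.10 DD.
Night half: max(0, 7.9 − 3.1) × 0.5 = 4.8 × 0.5 = 2.40 DD.
Per 24 h: 10.50 DD/day.
Duration = 70 / 10.50 = 6.667 ≈ 6.7 days.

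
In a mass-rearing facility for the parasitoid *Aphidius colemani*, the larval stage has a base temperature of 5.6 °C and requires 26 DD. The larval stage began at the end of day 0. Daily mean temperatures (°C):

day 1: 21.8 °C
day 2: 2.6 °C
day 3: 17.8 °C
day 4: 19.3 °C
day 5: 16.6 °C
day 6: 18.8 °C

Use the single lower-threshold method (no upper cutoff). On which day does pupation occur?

day 3

Daily DD above 5.6 °C: 16.2, 0.0, 12.2, 13.7, 11.0, 13.2.
Cumulative: 16.2, 16.2, 28.4, 42.1, 53.1, 66.3.
The total first reaches 26 DD on day 3.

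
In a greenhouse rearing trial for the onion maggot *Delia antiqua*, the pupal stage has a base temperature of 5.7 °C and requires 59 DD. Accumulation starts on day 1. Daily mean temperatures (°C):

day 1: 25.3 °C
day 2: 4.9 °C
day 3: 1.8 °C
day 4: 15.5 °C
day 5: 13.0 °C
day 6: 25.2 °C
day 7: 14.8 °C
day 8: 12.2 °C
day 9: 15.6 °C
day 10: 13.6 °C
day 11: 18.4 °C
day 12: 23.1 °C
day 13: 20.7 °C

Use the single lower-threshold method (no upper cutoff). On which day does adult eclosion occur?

day 7

Daily DD above 5.7 °C: 19.6, 0.0, 0.0, 9.8, 7.3, 19.5, 9.1, 6.5, 9.9, 7.9, 12.7, 17.4, 15.0.
Cumulative: 19.6, 19.6, 19.6, 29.4, 36.7, 56.2, 65.3, 71.8, 81.7, 89.6, 102.3, 119.7, 134.7.
The total first reaches 59 DD on day 7.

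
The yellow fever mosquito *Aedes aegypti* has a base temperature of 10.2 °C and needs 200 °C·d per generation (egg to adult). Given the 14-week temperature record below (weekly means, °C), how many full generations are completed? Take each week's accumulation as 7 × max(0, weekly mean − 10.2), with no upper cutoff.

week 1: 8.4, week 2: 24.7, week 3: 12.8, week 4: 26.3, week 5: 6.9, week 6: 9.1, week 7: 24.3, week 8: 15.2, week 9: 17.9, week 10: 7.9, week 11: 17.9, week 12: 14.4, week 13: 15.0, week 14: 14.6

2 generations

Weekly DD (7 × max(0, T̄ − 10.2)): 0.0, 101.5, 18.2, 112.7, 0.0, 0.0, 98.7, 35.0, 53.9, 0.0, 53.9, 29.4, 33.6, 30.8.
Season total = 567.7 DD.
Complete generations = ⌊567.7 / 200⌋ = 2.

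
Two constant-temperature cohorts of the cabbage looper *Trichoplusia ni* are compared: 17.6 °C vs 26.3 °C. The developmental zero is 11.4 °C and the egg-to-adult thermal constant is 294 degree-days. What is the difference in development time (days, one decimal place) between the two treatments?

27.7 days

At 17.6 °C: 294 / (17.6 − 11.4) = 294 / 6.2 = 47.419 d.
At 26.3 °C: 294 / (26.3 − 11.4) = 294 / 14.9 = 19.732 d.
Difference = |47.419 − 19.732| = 27.688 ≈ 27.7 days.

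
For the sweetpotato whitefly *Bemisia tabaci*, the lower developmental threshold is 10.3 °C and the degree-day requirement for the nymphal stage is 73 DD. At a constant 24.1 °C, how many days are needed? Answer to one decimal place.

Daily accumulation = 24.1 − 10.3 = 13.8 DD/day.
Duration = 73 / 13.8 = 5.290 ≈ 5.3 days.

5.3 days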